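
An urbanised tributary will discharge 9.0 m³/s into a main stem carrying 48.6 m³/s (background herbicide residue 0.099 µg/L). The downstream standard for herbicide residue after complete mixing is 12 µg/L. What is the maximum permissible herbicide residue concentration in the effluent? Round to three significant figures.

At the limit, (Qr·Cr + Qe·Cₑ)/(Qr + Qe) = 12:
Cₑ = (57.60·12 − 48.60·0.09900) / 9.000 = 76.27 µg/L.

76.3 µg/L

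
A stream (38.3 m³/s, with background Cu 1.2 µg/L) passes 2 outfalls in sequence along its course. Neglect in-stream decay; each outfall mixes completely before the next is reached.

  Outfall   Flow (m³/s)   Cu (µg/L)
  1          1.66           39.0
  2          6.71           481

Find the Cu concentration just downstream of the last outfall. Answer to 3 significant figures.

71.5 µg/L

Below outfall 1: Q → 39.96 m³/s, C = (38.30·1.200 + 1.660·39.00)/39.96 = 2.770 µg/L.
Below outfall 2: Q → 46.67 m³/s, C = (39.96·2.770 + 6.710·481.0)/46.67 = 71.53 µg/L.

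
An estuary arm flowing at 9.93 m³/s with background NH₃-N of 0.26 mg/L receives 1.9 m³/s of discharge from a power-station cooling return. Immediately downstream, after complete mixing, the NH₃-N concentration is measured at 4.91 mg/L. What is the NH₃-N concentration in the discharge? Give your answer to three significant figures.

29.2 mg/L

Mass balance: 9.930·0.2600 + 1.900·Cₑ = 11.83·4.910
→ Cₑ = (11.83·4.910 − 9.930·0.2600) / 1.900 = 29.21 mg/L.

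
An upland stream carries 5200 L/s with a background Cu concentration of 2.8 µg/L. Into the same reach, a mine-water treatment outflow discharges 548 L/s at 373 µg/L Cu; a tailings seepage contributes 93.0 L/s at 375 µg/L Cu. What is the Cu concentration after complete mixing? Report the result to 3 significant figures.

After mixing, C = (5200·2.800 + 548.0·373.0 + 93.00·375.0) / 5841 = 253800/5841 = 43.46 µg/L.

43.5 µg/L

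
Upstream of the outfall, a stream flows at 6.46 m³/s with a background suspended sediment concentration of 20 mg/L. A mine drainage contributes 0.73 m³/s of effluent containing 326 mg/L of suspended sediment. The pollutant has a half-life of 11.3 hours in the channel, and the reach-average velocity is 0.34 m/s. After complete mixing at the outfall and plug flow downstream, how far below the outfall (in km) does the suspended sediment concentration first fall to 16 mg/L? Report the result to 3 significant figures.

23.2 km

Flow-weighted average: C = (6.460·20.00 + 0.7300·326.0) / 7.190 = 367.2/7.190 = 51.07 mg/L.
Half-life 11.3 h → k = ln 2 / 11.3 = 0.06134 h⁻¹ = 1.472 d⁻¹.
Set 51.07·exp(−k·t) = 16 → t = ln(51.07/16)/k = 68110 s = 18.92 h.
Distance = v·t = 0.34·68110 = 23160 m = 23.16 km.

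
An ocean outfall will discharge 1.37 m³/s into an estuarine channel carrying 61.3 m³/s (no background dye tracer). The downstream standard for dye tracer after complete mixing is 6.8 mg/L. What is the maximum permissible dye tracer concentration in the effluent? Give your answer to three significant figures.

At the limit, (Qr·Cr + Qe·Cₑ)/(Qr + Qe) = 6.8:
Cₑ = (62.67·6.8 − 61.30·0) / 1.370 = 311.1 mg/L.

311 mg/L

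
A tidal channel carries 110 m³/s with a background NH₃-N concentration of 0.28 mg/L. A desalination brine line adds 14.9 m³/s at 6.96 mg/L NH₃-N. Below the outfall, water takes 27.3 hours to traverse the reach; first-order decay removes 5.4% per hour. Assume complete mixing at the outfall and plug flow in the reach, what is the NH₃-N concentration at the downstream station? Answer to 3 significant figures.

Mass balance: C = (110.0·0.2800 + 14.90·6.960) / 124.9 = 134.5/124.9 = 1.077 mg/L.
5.4%/h lost → k = −ln(1 − 0.054) = 0.05551 h⁻¹.
After decay, C = 1.077 × e^(−kt) = 1.077 × 0.2197 = 0.2366 mg/L.

0.237 mg/L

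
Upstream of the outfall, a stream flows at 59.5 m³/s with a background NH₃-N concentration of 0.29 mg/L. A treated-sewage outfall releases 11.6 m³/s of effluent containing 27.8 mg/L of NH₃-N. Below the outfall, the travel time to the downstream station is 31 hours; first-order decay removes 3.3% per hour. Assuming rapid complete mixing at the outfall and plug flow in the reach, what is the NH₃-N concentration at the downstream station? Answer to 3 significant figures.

Flow-weighted average: C = (59.50·0.2900 + 11.60·27.80) / 71.10 = 339.7/71.10 = 4.778 mg/L.
3.3%/h lost → k = −ln(1 − 0.033) = 0.03356 h⁻¹.
First-order decay: C = 4.778·exp(−k·t) = 4.778·0.3534 = 1.688 mg/L.

1.69 mg/L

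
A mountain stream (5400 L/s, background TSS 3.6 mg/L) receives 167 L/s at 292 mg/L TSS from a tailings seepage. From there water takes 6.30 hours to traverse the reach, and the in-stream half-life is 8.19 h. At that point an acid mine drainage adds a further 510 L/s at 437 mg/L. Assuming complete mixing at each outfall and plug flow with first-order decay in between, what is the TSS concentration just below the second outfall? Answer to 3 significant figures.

Mass balance: C = (5400·3.600 + 167.0·292.0) / 5567 = 68200/5567 = 12.25 mg/L; combined flow 5567 L/s.
Half-life 8.19 h → k = ln 2 / 8.19 = 0.08463 h⁻¹ = 2.031 d⁻¹.
After decay, C = 12.25 × e^(−kt) = 12.25 × 0.5867 = 7.188 mg/L.
Second outfall: C = (5567·7.188 + 510.0·437.0)/6077 = 43.26 mg/L.

43.3 mg/L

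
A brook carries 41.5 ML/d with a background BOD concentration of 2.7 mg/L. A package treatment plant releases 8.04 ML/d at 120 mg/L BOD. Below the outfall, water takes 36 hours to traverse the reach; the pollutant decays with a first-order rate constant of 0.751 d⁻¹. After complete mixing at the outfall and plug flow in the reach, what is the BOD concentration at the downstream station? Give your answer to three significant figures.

7.05 mg/L

After mixing, C = (41.50·2.700 + 8.040·120.0) / 49.54 = 1077/49.54 = 21.74 mg/L.
After decay, C = 21.74 × e^(−kt) = 21.74 × 0.3242 = 7.046 mg/L.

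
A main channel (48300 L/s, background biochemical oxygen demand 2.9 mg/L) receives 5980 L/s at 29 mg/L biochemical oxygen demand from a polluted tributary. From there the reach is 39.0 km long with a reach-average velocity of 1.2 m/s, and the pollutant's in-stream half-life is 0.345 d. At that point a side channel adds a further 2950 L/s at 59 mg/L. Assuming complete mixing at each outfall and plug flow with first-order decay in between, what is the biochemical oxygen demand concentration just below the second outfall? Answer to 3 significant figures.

5.61 mg/L

After mixing, C = (48300·2.900 + 5980·29.00) / 54280 = 313500/54280 = 5.775 mg/L; combined flow 54280 L/s.
Travel time t = 39.0·1000 / 1.2 = 32500 s = 9.028 h.
Half-life 0.345 d → k = ln 2 / 0.345 = 2.009 d⁻¹.
Decay over the reach: 5.775·exp(−kt) = 5.775·0.4697 = 2.712 mg/L.
At the second outfall, C = (54280·2.712 + 2950·59.00) / (54280 + 2950) = 5.614 mg/L.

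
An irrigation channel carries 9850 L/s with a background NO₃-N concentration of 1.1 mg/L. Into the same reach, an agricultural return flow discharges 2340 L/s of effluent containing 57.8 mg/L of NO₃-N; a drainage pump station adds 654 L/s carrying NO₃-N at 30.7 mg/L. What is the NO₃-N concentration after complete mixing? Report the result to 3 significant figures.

12.9 mg/L

Conservation of mass: C = (9850·1.100 + 2340·57.80 + 654.0·30.70) / 12840 = 166200/12840 = 12.94 mg/L.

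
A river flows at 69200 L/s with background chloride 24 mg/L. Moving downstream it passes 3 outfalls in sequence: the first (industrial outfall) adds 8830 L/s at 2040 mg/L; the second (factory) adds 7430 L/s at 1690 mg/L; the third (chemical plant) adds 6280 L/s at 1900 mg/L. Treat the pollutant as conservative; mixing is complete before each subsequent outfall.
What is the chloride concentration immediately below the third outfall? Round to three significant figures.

481 mg/L

Below outfall 1: Q → 78030 L/s, C = (69200·24.00 + 8830·2040)/78030 = 252.1 mg/L.
Below outfall 2: Q → 85460 L/s, C = (78030·252.1 + 7430·1690)/85460 = 377.1 mg/L.
Below outfall 3: Q → 91740 L/s, C = (85460·377.1 + 6280·1900)/91740 = 481.4 mg/L.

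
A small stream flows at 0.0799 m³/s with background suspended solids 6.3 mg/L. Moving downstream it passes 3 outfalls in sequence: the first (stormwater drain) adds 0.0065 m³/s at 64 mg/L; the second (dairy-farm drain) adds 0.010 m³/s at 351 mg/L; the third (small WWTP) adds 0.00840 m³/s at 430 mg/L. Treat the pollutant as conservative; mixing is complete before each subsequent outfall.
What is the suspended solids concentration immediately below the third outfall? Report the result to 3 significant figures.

76.7 mg/L

After outfall 1: Q = 0.07990 + 0.006500 = 0.08640 m³/s; C = (0.07990·6.300 + 0.006500·64.00)/0.08640 = 10.64 mg/L.
After outfall 2: Q = 0.08640 + 0.01000 = 0.09640 m³/s; C = (0.08640·10.64 + 0.01000·351.0)/0.09640 = 45.95 mg/L.
After outfall 3: Q = 0.09640 + 0.008400 = 0.1048 m³/s; C = (0.09640·45.95 + 0.008400·430.0)/0.1048 = 76.73 mg/L.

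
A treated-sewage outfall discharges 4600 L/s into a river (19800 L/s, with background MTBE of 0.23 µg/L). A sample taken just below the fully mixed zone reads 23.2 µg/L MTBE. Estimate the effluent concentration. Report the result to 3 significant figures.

Mass balance: 19800·0.2300 + 4600·Cₑ = 24400·23.20
→ Cₑ = (24400·23.20 − 19800·0.2300) / 4600 = 122.1 µg/L.

122 µg/L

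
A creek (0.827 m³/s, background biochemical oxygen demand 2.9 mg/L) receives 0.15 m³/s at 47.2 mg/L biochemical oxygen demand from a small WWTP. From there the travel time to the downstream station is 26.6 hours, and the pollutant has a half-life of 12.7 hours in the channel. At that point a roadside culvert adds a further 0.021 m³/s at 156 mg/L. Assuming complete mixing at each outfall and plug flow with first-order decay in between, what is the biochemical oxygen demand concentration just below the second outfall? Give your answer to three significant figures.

Flow-weighted average: C = (0.8270·2.900 + 0.1500·47.20) / 0.9770 = 9.478/0.9770 = 9.701 mg/L; combined flow 0.9770 m³/s.
Half-life 12.7 h → k = ln 2 / 12.7 = 0.05458 h⁻¹ = 1.310 d⁻¹.
Decay over the reach: 9.701·exp(−kt) = 9.701·0.2342 = 2.272 mg/L.
At the second outfall, C = (0.9770·2.272 + 0.02100·156.0) / (0.9770 + 0.02100) = 5.506 mg/L.

5.51 mg/L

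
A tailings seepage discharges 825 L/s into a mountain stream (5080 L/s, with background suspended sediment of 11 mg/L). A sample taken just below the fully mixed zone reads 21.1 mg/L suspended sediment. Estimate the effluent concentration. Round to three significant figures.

83.3 mg/L

Mass balance: 5080·11.00 + 825.0·Cₑ = 5905·21.10
→ Cₑ = (5905·21.10 − 5080·11.00) / 825.0 = 83.29 mg/L.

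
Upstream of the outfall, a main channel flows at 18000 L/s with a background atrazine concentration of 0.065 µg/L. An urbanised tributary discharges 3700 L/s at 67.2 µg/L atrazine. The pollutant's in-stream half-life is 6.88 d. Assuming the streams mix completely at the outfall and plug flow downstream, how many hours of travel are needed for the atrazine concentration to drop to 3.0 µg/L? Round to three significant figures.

After mixing, C = (18000·0.06500 + 3700·67.20) / 21700 = 249800/21700 = 11.51 µg/L.
Half-life 6.88 d → k = ln 2 / 6.88 = 0.1007 d⁻¹.
11.51·exp(−k·t) = 3.0 → t = ln(11.51/3.0)/k = 1153000 s = 320.3 h.

320 h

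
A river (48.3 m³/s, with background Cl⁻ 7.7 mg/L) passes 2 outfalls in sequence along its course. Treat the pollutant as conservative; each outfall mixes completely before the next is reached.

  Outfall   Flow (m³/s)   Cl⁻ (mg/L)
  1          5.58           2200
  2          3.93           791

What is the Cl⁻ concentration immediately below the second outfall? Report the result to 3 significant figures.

273 mg/L

After outfall 1: Q = 48.30 + 5.580 = 53.88 m³/s; C = (48.30·7.700 + 5.580·2200)/53.88 = 234.7 mg/L.
After outfall 2: Q = 53.88 + 3.930 = 57.81 m³/s; C = (53.88·234.7 + 3.930·791.0)/57.81 = 272.6 mg/L.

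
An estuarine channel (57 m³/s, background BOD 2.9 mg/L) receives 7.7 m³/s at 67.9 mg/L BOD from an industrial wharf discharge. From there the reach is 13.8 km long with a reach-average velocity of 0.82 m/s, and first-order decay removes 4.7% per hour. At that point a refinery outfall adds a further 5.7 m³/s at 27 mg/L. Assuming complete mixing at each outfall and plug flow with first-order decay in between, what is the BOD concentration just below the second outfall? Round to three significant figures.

9.99 mg/L

Mixed concentration C = ΣQC/ΣQ = (57.00·2.900 + 7.700·67.90) / 64.70 = 688.1/64.70 = 10.64 mg/L; combined flow 64.70 m³/s.
Travel time t = 13.8·1000 / 0.82 = 16830 s = 4.675 h.
4.7%/h lost → k = −ln(1 − 0.047) = 0.04814 h⁻¹.
First-order decay: C = 10.64·exp(−k·t) = 10.64·0.7985 = 8.492 mg/L.
At the second outfall, C = (64.70·8.492 + 5.700·27.00) / (64.70 + 5.700) = 9.991 mg/L.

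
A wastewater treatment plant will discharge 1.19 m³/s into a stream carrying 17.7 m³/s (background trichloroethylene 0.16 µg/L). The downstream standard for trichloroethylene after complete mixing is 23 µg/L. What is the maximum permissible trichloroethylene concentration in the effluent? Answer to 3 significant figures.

363 µg/L

At the limit, (Qr·Cr + Qe·Cₑ)/(Qr + Qe) = 23:
Cₑ = (18.89·23 − 17.70·0.1600) / 1.190 = 362.7 µg/L.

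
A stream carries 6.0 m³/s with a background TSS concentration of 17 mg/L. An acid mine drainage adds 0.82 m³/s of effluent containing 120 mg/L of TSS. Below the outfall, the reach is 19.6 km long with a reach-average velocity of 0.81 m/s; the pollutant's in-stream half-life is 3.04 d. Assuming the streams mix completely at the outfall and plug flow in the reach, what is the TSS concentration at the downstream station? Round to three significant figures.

27.6 mg/L

Mixed concentration C = ΣQC/ΣQ = (6.000·17.00 + 0.8200·120.0) / 6.820 = 200.4/6.820 = 29.38 mg/L.
Travel time t = 19.6·1000 / 0.81 = 24200 s = 6.722 h.
Half-life 3.04 d → k = ln 2 / 3.04 = 0.2280 d⁻¹.
After decay, C = 29.38 × e^(−kt) = 29.38 × 0.9381 = 27.57 mg/L.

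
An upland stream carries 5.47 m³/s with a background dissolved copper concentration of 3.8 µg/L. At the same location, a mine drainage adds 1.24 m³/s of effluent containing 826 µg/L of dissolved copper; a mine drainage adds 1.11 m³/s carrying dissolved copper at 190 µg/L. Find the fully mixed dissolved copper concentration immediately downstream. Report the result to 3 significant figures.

161 µg/L

After mixing, C = (5.470·3.800 + 1.240·826.0 + 1.110·190.0) / 7.820 = 1256/7.820 = 160.6 µg/L.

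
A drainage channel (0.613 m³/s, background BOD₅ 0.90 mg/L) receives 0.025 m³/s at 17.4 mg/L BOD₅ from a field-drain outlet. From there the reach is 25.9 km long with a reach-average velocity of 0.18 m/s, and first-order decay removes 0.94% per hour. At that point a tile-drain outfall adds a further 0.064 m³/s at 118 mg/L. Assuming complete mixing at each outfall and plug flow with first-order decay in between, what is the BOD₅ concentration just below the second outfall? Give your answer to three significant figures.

Conservation of mass: C = (0.6130·0.9000 + 0.02500·17.40) / 0.6380 = 0.9867/0.6380 = 1.547 mg/L; combined flow 0.6380 m³/s.
Travel time t = 25.9·1000 / 0.18 = 143900 s = 39.97 h.
0.94%/h lost → k = −ln(1 − 0.0094) = 0.009444 h⁻¹.
Decay over the reach: 1.547·exp(−kt) = 1.547·0.6856 = 1.060 mg/L.
Second outfall: C = (0.6380·1.060 + 0.06400·118.0)/0.7020 = 11.72 mg/L.

11.7 mg/L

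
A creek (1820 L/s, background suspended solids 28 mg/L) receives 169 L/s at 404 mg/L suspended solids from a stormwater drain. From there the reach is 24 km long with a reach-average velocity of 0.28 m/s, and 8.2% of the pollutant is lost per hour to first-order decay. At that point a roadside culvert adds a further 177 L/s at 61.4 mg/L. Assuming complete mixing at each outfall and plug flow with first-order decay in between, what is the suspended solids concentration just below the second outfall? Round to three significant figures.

Mixed concentration C = ΣQC/ΣQ = (1820·28.00 + 169.0·404.0) / 1989 = 119200/1989 = 59.95 mg/L; combined flow 1989 L/s.
Travel time t = 24·1000 / 0.28 = 85710 s = 23.81 h.
8.2%/h lost → k = −ln(1 − 0.082) = 0.08556 h⁻¹.
Decay over the reach: 59.95·exp(−kt) = 59.95·0.1304 = 7.818 mg/L.
At the second outfall, C = (1989·7.818 + 177.0·61.40) / (1989 + 177.0) = 12.20 mg/L.

12.2 mg/L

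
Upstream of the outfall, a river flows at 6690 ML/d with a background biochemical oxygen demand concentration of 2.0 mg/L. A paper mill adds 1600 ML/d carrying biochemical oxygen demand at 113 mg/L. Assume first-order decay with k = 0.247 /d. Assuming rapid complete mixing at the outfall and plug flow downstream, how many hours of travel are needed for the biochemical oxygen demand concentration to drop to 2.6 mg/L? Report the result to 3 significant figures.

Flow-weighted average: C = (6690·2.000 + 1600·113.0) / 8290 = 194200/8290 = 23.42 mg/L.
23.42·exp(−k·t) = 2.6 → t = ln(23.42/2.6)/k = 768900 s = 213.6 h.

214 h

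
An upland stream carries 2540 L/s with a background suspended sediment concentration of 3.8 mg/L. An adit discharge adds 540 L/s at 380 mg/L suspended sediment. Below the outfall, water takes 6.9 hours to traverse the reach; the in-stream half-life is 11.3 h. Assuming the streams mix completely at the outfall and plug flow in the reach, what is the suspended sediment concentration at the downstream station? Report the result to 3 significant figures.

45.7 mg/L

Conservation of mass: C = (2540·3.800 + 540.0·380.0) / 3080 = 214900/3080 = 69.76 mg/L.
Half-life 11.3 h → k = ln 2 / 11.3 = 0.06134 h⁻¹ = 1.472 d⁻¹.
Decay over the reach: 69.76·exp(−kt) = 69.76·0.6549 = 45.69 mg/L.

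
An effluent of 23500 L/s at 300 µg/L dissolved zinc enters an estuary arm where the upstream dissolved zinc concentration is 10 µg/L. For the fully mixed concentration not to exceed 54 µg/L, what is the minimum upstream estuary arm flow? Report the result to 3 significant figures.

Set C_mix = 54: (Q·10.00 + 23500·300.0) / (Q + 23500) = 54
→ Q = 23500·(300.0 − 54)/(54 − 10.00) = 131400 L/s.

131000 L/s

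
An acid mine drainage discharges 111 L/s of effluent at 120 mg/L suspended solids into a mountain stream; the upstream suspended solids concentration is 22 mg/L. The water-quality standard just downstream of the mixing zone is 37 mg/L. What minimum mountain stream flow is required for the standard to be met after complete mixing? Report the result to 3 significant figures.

Set C_mix = 37: (Q·22.00 + 111.0·120.0) / (Q + 111.0) = 37
→ Q = 111.0·(120.0 − 37)/(37 − 22.00) = 614.2 L/s.

614 L/s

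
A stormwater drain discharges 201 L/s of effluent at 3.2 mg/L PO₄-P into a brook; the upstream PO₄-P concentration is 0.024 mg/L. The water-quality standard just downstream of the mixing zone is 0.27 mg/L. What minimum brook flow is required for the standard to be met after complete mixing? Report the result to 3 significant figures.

Set C_mix = 0.27: (Q·0.02400 + 201.0·3.200) / (Q + 201.0) = 0.27
→ Q = 201.0·(3.200 − 0.27)/(0.27 − 0.02400) = 2394 L/s.

2390 L/s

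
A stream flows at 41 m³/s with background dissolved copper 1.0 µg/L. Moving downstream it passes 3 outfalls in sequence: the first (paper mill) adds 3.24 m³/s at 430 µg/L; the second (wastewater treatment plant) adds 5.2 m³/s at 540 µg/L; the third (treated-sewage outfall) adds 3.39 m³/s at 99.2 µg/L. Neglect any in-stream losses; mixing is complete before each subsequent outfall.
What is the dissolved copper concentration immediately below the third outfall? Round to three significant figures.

Below outfall 1: Q → 44.24 m³/s, C = (41.00·1.000 + 3.240·430.0)/44.24 = 32.42 µg/L.
Below outfall 2: Q → 49.44 m³/s, C = (44.24·32.42 + 5.200·540.0)/49.44 = 85.81 µg/L.
Below outfall 3: Q → 52.83 m³/s, C = (49.44·85.81 + 3.390·99.20)/52.83 = 86.66 µg/L.

86.7 µg/L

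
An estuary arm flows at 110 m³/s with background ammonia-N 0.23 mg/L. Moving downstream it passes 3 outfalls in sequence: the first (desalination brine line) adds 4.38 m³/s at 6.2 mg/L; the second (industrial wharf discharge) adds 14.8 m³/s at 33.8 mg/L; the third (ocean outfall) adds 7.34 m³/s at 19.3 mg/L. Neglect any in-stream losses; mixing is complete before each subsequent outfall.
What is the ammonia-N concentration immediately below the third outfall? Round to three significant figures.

5.09 mg/L

After outfall 1: Q = 110.0 + 4.380 = 114.4 m³/s; C = (110.0·0.2300 + 4.380·6.200)/114.4 = 0.4586 mg/L.
After outfall 2: Q = 114.4 + 14.80 = 129.2 m³/s; C = (114.4·0.4586 + 14.80·33.80)/129.2 = 4.278 mg/L.
After outfall 3: Q = 129.2 + 7.340 = 136.5 m³/s; C = (129.2·4.278 + 7.340·19.30)/136.5 = 5.086 mg/L.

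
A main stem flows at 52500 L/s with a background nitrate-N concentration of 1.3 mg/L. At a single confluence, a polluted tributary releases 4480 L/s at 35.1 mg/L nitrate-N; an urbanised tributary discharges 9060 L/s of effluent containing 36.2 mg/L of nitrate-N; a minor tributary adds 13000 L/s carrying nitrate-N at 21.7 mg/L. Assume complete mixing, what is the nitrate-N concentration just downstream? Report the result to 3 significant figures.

Flow-weighted average: C = (52500·1.300 + 4480·35.10 + 9060·36.20 + 13000·21.70) / 79040 = 835600/79040 = 10.57 mg/L.

10.6 mg/L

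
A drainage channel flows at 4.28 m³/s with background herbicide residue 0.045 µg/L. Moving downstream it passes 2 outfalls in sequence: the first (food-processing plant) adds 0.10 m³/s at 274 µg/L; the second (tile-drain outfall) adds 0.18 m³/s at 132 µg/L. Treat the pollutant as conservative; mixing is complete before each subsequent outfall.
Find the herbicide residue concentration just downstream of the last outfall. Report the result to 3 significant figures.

11.3 µg/L

Below outfall 1: Q → 4.380 m³/s, C = (4.280·0.04500 + 0.1000·274.0)/4.380 = 6.300 µg/L.
Below outfall 2: Q → 4.560 m³/s, C = (4.380·6.300 + 0.1800·132.0)/4.560 = 11.26 µg/L.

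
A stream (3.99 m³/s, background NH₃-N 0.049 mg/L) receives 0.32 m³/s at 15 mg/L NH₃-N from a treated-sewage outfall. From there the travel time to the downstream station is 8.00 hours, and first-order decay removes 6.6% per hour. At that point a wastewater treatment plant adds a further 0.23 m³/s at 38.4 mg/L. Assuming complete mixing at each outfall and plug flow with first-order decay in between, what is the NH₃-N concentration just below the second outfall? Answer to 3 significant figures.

After mixing, C = (3.990·0.04900 + 0.3200·15.00) / 4.310 = 4.996/4.310 = 1.159 mg/L; combined flow 4.310 m³/s.
6.6%/h lost → k = −ln(1 − 0.066) = 0.06828 h⁻¹.
Applying C = C₀e^(−kt): 1.159 × 0.5791 = 0.6712 mg/L.
Second outfall: C = (4.310·0.6712 + 0.2300·38.40)/4.540 = 2.583 mg/L.

2.58 mg/L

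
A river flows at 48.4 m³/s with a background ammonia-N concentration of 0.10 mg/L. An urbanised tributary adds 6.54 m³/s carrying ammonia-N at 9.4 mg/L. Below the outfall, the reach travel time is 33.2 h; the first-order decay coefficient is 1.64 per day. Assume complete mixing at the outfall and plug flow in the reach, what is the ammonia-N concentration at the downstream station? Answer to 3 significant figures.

0.125 mg/L

Flow-weighted average: C = (48.40·0.1000 + 6.540·9.400) / 54.94 = 66.32/54.94 = 1.207 mg/L.
First-order decay: C = 1.207·exp(−k·t) = 1.207·0.1035 = 0.1249 mg/L.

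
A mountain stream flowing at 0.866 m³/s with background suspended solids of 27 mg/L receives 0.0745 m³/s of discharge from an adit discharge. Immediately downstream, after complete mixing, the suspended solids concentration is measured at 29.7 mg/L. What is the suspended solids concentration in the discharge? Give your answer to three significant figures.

61.1 mg/L

Mass balance: 0.8660·27.00 + 0.07450·Cₑ = 0.9405·29.70
→ Cₑ = (0.9405·29.70 − 0.8660·27.00) / 0.07450 = 61.09 mg/L.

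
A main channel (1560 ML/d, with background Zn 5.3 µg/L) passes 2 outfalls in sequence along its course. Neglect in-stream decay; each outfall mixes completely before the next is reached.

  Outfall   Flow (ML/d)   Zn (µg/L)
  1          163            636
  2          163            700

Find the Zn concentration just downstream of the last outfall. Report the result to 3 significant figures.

Outfall 1: combined Q = 1723 ML/d; C = (1560·5.300 + 163.0·636.0)/1723 = 64.97 µg/L.
Outfall 2: combined Q = 1886 ML/d; C = (1723·64.97 + 163.0·700.0)/1886 = 119.8 µg/L.

120 µg/L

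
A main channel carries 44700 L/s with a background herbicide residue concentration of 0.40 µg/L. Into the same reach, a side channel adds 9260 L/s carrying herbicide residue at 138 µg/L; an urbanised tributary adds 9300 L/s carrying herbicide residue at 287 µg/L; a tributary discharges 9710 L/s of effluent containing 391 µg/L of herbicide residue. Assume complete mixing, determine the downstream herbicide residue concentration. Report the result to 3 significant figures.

106 µg/L

Mixed concentration C = ΣQC/ΣQ = (44700·0.4000 + 9260·138.0 + 9300·287.0 + 9710·391.0) / 72970 = 7761000/72970 = 106.4 µg/L.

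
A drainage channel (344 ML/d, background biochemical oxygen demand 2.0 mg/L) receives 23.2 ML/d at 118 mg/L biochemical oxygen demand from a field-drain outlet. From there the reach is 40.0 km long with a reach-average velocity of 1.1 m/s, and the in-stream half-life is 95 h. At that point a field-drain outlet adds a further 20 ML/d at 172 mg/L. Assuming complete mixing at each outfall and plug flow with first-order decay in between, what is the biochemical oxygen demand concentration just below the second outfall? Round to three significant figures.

Flow-weighted average: C = (344.0·2.000 + 23.20·118.0) / 367.2 = 3426/367.2 = 9.329 mg/L; combined flow 367.2 ML/d.
Travel time t = 40.0·1000 / 1.1 = 36360 s = 10.10 h.
Half-life 95 h → k = ln 2 / 95 = 0.007296 h⁻¹ = 0.1751 d⁻¹.
First-order decay: C = 9.329·exp(−k·t) = 9.329·0.9290 = 8.666 mg/L.
Second outfall: C = (367.2·8.666 + 20.00·172.0)/387.2 = 17.10 mg/L.

17.1 mg/L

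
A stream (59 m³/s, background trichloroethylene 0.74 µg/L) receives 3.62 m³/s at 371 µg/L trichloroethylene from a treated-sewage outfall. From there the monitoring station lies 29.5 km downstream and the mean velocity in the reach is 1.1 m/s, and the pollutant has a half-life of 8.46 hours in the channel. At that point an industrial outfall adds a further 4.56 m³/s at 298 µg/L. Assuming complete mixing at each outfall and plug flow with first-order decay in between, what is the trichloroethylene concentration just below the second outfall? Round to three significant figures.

After mixing, C = (59.00·0.7400 + 3.620·371.0) / 62.62 = 1387/62.62 = 22.14 µg/L; combined flow 62.62 m³/s.
Travel time t = 29.5·1000 / 1.1 = 26820 s = 7.449 h.
Half-life 8.46 h → k = ln 2 / 8.46 = 0.08193 h⁻¹ = 1.966 d⁻¹.
First-order decay: C = 22.14·exp(−k·t) = 22.14·0.5432 = 12.03 µg/L.
At the second outfall, C = (62.62·12.03 + 4.560·298.0) / (62.62 + 4.560) = 31.44 µg/L.

31.4 µg/L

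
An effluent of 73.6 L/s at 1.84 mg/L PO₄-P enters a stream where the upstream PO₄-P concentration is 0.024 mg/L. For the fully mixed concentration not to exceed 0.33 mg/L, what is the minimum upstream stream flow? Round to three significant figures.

Set C_mix = 0.33: (Q·0.02400 + 73.60·1.840) / (Q + 73.60) = 0.33
→ Q = 73.60·(1.840 − 0.33)/(0.33 − 0.02400) = 363.2 L/s.

363 L/s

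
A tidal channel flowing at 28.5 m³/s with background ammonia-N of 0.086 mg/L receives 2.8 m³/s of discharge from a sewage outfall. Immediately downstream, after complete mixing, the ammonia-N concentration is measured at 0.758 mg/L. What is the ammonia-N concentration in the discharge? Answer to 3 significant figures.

7.60 mg/L

Mass balance: 28.50·0.08600 + 2.800·Cₑ = 31.30·0.7580
→ Cₑ = (31.30·0.7580 − 28.50·0.08600) / 2.800 = 7.598 mg/L.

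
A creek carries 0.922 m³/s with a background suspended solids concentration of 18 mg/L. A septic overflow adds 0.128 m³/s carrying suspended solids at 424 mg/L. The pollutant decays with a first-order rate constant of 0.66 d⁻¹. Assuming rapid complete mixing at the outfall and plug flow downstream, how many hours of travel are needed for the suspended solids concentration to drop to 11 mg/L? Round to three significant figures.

66.0 h

Conservation of mass: C = (0.9220·18.00 + 0.1280·424.0) / 1.050 = 70.87/1.050 = 67.49 mg/L.
67.49·exp(−k·t) = 11 → t = ln(67.49/11)/k = 237500 s = 65.97 h.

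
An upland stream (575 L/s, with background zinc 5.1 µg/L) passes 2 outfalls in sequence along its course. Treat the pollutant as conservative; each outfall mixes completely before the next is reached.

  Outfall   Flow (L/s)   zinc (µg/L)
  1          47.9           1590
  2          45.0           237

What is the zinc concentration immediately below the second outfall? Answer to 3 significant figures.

134 µg/L

Outfall 1: combined Q = 622.9 L/s; C = (575.0·5.100 + 47.90·1590)/622.9 = 127.0 µg/L.
Outfall 2: combined Q = 667.9 L/s; C = (622.9·127.0 + 45.00·237.0)/667.9 = 134.4 µg/L.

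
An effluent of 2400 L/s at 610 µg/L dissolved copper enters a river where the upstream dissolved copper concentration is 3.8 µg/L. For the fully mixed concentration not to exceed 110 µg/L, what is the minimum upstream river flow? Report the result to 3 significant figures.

11300 L/s

Set C_mix = 110: (Q·3.800 + 2400·610.0) / (Q + 2400) = 110
→ Q = 2400·(610.0 − 110)/(110 − 3.800) = 11300 L/s.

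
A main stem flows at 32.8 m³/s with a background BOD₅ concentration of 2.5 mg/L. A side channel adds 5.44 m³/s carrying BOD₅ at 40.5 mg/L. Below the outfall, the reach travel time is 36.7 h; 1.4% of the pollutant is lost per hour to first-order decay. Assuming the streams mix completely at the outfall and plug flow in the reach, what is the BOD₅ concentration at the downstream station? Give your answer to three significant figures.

After mixing, C = (32.80·2.500 + 5.440·40.50) / 38.24 = 302.3/38.24 = 7.906 mg/L.
1.4%/h lost → k = −ln(1 − 0.014) = 0.01410 h⁻¹.
First-order decay: C = 7.906·exp(−k·t) = 7.906·0.5961 = 4.712 mg/L.

4.71 mg/L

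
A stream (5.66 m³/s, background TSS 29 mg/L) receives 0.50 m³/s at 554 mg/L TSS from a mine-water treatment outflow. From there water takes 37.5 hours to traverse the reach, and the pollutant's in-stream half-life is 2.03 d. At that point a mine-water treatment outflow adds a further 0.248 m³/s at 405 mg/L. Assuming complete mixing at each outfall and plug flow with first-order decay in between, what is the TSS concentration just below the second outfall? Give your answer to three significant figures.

56.1 mg/L

Mixed concentration C = ΣQC/ΣQ = (5.660·29.00 + 0.5000·554.0) / 6.160 = 441.1/6.160 = 71.61 mg/L; combined flow 6.160 m³/s.
Half-life 2.03 d → k = ln 2 / 2.03 = 0.3415 d⁻¹.
Applying C = C₀e^(−kt): 71.61 × 0.5865 = 42.00 mg/L.
At the second outfall, C = (6.160·42.00 + 0.2480·405.0) / (6.160 + 0.2480) = 56.05 mg/L.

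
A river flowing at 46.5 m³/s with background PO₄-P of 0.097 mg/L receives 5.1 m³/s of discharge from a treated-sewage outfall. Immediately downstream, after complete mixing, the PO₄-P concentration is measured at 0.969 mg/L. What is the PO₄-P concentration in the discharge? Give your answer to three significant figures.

Mass balance: 46.50·0.09700 + 5.100·Cₑ = 51.60·0.9690
→ Cₑ = (51.60·0.9690 − 46.50·0.09700) / 5.100 = 8.920 mg/L.

8.92 mg/L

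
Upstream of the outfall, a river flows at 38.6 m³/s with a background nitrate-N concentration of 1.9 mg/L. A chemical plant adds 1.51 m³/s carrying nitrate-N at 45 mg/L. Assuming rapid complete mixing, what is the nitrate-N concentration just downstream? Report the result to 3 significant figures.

3.52 mg/L

After mixing, C = (38.60·1.900 + 1.510·45.00) / 40.11 = 141.3/40.11 = 3.523 mg/L.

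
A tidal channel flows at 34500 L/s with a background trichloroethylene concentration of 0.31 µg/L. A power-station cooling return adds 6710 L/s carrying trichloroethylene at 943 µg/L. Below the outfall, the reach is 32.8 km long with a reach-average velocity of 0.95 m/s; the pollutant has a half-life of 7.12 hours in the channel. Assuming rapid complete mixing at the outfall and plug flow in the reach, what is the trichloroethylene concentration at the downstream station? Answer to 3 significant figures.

60.5 µg/L

Mass balance: C = (34500·0.3100 + 6710·943.0) / 41210 = 6338000/41210 = 153.8 µg/L.
Travel time t = 32.8·1000 / 0.95 = 34530 s = 9.591 h.
Half-life 7.12 h → k = ln 2 / 7.12 = 0.09735 h⁻¹ = 2.336 d⁻¹.
Decay over the reach: 153.8·exp(−kt) = 153.8·0.3931 = 60.46 µg/L.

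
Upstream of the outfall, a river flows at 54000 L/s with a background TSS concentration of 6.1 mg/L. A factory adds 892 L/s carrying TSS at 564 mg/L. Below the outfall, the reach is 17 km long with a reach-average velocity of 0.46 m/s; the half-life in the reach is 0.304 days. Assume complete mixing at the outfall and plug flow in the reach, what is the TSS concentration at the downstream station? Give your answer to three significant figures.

Mass balance: C = (54000·6.100 + 892.0·564.0) / 54890 = 832500/54890 = 15.17 mg/L.
Travel time t = 17·1000 / 0.46 = 36960 s = 10.27 h.
Half-life 0.304 d → k = ln 2 / 0.304 = 2.280 d⁻¹.
Applying C = C₀e^(−kt): 15.17 × 0.3771 = 5.719 mg/L.

5.72 mg/L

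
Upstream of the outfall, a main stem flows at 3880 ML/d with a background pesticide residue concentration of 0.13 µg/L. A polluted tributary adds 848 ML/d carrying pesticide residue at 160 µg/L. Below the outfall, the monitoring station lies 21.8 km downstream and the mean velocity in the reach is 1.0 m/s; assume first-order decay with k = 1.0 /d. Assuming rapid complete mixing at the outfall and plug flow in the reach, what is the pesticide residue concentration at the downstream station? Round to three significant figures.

22.4 µg/L

After mixing, C = (3880·0.1300 + 848.0·160.0) / 4728 = 136200/4728 = 28.80 µg/L.
Travel time t = 21.8·1000 / 1.0 = 21800 s = 6.056 h.
Applying C = C₀e^(−kt): 28.80 × 0.7770 = 22.38 µg/L.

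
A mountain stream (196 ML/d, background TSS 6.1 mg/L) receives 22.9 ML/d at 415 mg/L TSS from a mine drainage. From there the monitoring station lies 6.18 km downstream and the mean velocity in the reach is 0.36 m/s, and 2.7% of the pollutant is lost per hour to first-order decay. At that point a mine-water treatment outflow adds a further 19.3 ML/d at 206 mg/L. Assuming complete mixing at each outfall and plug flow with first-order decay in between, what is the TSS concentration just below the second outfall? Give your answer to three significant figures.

56.1 mg/L

After mixing, C = (196.0·6.100 + 22.90·415.0) / 218.9 = 10700/218.9 = 48.88 mg/L; combined flow 218.9 ML/d.
Travel time t = 6.18·1000 / 0.36 = 17170 s = 4.769 h.
2.7%/h lost → k = −ln(1 − 0.027) = 0.02737 h⁻¹.
Decay over the reach: 48.88·exp(−kt) = 48.88·0.8776 = 42.90 mg/L.
At the second outfall, C = (218.9·42.90 + 19.30·206.0) / (218.9 + 19.30) = 56.11 mg/L.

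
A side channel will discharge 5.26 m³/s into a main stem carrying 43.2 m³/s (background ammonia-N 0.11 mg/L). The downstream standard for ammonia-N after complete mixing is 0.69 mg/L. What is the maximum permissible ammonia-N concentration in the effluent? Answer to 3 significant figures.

At the limit, (Qr·Cr + Qe·Cₑ)/(Qr + Qe) = 0.69:
Cₑ = (48.46·0.69 − 43.20·0.1100) / 5.260 = 5.453 mg/L.

5.45 mg/L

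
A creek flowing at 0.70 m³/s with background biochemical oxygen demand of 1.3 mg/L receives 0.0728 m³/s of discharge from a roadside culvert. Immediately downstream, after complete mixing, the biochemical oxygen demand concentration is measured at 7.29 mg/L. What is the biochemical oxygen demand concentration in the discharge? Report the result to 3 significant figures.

Mass balance: 0.7000·1.300 + 0.07280·Cₑ = 0.7728·7.290
→ Cₑ = (0.7728·7.290 − 0.7000·1.300) / 0.07280 = 64.89 mg/L.

64.9 mg/L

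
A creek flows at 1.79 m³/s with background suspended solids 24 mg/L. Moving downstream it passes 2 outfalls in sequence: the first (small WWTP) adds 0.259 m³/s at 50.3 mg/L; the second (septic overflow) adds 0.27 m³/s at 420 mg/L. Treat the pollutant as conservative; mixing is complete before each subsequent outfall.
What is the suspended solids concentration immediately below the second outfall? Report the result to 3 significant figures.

73.0 mg/L

Outfall 1: combined Q = 2.049 m³/s; C = (1.790·24.00 + 0.2590·50.30)/2.049 = 27.32 mg/L.
Outfall 2: combined Q = 2.319 m³/s; C = (2.049·27.32 + 0.2700·420.0)/2.319 = 73.04 mg/L.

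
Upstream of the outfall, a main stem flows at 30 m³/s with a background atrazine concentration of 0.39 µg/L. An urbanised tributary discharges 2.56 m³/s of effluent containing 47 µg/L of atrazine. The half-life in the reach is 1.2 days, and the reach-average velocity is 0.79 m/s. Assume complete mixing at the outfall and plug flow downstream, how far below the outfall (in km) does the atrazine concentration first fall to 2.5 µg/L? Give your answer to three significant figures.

Mass balance: C = (30.00·0.3900 + 2.560·47.00) / 32.56 = 132.0/32.56 = 4.055 µg/L.
Half-life 1.2 d → k = ln 2 / 1.2 = 0.5776 d⁻¹.
Set 4.055·exp(−k·t) = 2.5 → t = ln(4.055/2.5)/k = 72330 s = 20.09 h.
Distance = v·t = 0.79·72330 = 57140 m = 57.14 km.

57.1 km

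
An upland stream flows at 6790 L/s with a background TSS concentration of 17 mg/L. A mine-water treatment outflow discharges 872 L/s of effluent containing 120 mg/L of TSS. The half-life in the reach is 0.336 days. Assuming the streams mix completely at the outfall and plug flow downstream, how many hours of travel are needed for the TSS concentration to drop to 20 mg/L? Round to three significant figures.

4.21 h

After mixing, C = (6790·17.00 + 872.0·120.0) / 7662 = 220100/7662 = 28.72 mg/L.
Half-life 0.336 d → k = ln 2 / 0.336 = 2.063 d⁻¹.
28.72·exp(−k·t) = 20 → t = ln(28.72/20)/k = 15160 s = 4.211 h.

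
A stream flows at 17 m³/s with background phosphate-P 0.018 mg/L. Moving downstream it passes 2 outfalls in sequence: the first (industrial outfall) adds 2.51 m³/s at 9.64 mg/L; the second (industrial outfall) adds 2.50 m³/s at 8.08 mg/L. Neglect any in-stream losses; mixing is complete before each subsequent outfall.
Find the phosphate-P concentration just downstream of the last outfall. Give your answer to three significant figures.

2.03 mg/L

Below outfall 1: Q → 19.51 m³/s, C = (17.00·0.01800 + 2.510·9.640)/19.51 = 1.256 mg/L.
Below outfall 2: Q → 22.01 m³/s, C = (19.51·1.256 + 2.500·8.080)/22.01 = 2.031 mg/L.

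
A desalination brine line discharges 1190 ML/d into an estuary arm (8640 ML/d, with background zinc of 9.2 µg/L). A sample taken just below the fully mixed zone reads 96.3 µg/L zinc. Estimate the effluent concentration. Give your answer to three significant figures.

729 µg/L

Mass balance: 8640·9.200 + 1190·Cₑ = 9830·96.30
→ Cₑ = (9830·96.30 − 8640·9.200) / 1190 = 728.7 µg/L.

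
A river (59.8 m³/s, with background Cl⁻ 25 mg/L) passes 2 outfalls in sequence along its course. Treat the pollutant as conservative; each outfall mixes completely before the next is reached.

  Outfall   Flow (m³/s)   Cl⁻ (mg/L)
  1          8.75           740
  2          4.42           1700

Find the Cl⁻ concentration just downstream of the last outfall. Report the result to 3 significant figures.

212 mg/L

Below outfall 1: Q → 68.55 m³/s, C = (59.80·25.00 + 8.750·740.0)/68.55 = 116.3 mg/L.
Below outfall 2: Q → 72.97 m³/s, C = (68.55·116.3 + 4.420·1700)/72.97 = 212.2 mg/L.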